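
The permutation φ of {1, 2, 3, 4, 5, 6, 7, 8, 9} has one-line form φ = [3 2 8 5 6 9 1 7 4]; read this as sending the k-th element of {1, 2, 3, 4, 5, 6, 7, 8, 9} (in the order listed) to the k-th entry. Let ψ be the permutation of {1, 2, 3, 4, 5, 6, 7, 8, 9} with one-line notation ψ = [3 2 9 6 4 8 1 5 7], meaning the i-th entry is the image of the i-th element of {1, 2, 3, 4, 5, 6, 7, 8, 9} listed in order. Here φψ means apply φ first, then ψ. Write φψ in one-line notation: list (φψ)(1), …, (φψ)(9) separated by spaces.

9 2 5 4 8 7 3 1 6

For each element, apply φ then ψ: 1 → 3 → 9; 2 → 2 → 2; 3 → 8 → 5; 4 → 5 → 4; 5 → 6 → 8; 6 → 9 → 7; 7 → 1 → 3; 8 → 7 → 1; 9 → 4 → 6.
Collecting the images, φψ = [9 2 5 4 8 7 3 1 6].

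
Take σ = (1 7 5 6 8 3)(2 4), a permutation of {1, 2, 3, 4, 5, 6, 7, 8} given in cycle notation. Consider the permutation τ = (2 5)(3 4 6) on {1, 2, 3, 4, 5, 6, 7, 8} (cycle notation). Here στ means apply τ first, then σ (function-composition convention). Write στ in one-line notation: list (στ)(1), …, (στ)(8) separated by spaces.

For each element, apply τ then σ: 1 → 1 → 7; 2 → 5 → 6; 3 → 4 → 2; 4 → 6 → 8; 5 → 2 → 4; 6 → 3 → 1; 7 → 7 → 5; 8 → 8 → 3.
So στ in one-line form is 7 6 2 8 4 1 5 3.

7 6 2 8 4 1 5 3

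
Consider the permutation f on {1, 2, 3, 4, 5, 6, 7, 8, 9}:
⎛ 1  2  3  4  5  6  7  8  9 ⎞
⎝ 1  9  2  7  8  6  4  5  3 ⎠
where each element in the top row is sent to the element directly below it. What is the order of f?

Writing f as disjoint cycles, the cycle lengths are 3, 2, 2, 1, 1.
The order is lcm(3, 2, 2) = 6.

6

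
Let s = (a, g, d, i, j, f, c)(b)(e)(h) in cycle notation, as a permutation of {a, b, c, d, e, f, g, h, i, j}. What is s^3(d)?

f

d lies in the 7-cycle (a, g, d, i, j, f, c).
Stepping 3 places around the cycle: d → i → j → f.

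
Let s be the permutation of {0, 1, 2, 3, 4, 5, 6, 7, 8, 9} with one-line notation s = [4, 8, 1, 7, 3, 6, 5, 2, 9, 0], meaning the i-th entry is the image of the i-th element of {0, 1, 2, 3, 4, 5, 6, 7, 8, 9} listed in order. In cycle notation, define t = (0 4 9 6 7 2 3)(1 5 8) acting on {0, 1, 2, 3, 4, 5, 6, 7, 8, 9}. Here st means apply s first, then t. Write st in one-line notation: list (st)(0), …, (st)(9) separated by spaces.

9 1 5 2 0 7 8 3 6 4

Chase each element through s then t: 0 → 4 → 9; 1 → 8 → 1; 2 → 1 → 5; 3 → 7 → 2; 4 → 3 → 0; 5 → 6 → 7; 6 → 5 → 8; 7 → 2 → 3; 8 → 9 → 6; 9 → 0 → 4.
Collecting the images, st = [9 1 5 2 0 7 8 3 6 4].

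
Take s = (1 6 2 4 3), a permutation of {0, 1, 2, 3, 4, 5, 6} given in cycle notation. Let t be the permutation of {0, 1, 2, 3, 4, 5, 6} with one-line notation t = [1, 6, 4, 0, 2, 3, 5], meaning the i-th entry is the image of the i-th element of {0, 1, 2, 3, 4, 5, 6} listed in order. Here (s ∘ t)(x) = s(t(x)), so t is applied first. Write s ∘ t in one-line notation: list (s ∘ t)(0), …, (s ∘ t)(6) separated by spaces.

6 2 3 0 4 1 5

Chase each element through t then s: 0 → 1 → 6; 1 → 6 → 2; 2 → 4 → 3; 3 → 0 → 0; 4 → 2 → 4; 5 → 3 → 1; 6 → 5 → 5.
Collecting the images, s ∘ t = [6 2 3 0 4 1 5].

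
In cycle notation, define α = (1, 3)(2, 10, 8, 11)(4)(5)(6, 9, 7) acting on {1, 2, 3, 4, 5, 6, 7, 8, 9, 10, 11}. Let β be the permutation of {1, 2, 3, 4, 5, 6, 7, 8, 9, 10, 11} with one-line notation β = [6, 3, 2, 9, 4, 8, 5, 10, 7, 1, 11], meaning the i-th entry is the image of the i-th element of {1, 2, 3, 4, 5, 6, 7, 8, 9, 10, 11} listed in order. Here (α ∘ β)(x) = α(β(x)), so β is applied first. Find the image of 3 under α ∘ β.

10

β(3) = 2, then α(2) = 10; composing gives (α ∘ β)(3) = 10.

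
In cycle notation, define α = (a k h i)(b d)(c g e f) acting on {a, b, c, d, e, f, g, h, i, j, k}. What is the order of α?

The cycle type of α is (4, 4, 2, 1).
Since disjoint cycles commute, ord(α) = lcm(4, 4, 2) = 4.

4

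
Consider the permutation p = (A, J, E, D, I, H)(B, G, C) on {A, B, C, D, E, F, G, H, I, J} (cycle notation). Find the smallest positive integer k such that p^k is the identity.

The cycle type of p is (6, 3, 1).
The order of p is the least common multiple of its cycle lengths: lcm(6, 3) = 6.

6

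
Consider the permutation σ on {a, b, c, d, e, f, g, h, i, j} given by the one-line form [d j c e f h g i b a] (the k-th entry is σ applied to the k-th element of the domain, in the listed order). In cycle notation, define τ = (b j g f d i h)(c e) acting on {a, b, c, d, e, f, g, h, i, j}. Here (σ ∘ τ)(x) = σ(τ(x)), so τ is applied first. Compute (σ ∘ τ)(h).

(σ ∘ τ)(h) = σ(τ(h)). τ(h) = b, then σ(b) = j. So (σ ∘ τ)(h) = j.

j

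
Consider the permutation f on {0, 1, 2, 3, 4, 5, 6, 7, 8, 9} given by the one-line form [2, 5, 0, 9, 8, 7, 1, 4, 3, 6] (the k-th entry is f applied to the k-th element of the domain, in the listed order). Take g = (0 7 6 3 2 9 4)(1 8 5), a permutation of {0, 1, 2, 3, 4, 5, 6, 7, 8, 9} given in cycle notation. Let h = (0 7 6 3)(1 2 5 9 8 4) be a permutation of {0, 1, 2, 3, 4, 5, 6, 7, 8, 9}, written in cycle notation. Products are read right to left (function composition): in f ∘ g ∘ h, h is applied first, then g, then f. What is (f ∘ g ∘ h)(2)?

5

Apply the permutations in order: h(2) = 5, then g(5) = 1, then f(1) = 5. So (f ∘ g ∘ h)(2) = 5.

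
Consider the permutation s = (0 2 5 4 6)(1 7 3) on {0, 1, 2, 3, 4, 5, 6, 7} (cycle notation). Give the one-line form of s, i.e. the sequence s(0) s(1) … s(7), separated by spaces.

Reading each image from the cycles: 0↦2, 1↦7, 2↦5, 3↦1, 4↦6, 5↦4, 6↦0, 7↦3.
So the one-line form is 2 7 5 1 6 4 0 3.

2 7 5 1 6 4 0 3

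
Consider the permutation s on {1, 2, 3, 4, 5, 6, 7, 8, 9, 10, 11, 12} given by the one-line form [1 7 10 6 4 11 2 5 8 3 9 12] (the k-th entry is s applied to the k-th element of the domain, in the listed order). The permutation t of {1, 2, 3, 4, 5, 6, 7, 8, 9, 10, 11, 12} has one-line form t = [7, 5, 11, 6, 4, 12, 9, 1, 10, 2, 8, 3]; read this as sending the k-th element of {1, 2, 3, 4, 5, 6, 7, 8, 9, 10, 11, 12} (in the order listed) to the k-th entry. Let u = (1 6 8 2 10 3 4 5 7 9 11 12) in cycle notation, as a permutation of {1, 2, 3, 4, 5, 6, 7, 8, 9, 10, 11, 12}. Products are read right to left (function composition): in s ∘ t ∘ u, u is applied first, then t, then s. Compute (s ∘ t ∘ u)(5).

(s ∘ t ∘ u)(5) = s(t(u(5))). u(5) = 7, then t(7) = 9, then s(9) = 8, so the result is 8.

8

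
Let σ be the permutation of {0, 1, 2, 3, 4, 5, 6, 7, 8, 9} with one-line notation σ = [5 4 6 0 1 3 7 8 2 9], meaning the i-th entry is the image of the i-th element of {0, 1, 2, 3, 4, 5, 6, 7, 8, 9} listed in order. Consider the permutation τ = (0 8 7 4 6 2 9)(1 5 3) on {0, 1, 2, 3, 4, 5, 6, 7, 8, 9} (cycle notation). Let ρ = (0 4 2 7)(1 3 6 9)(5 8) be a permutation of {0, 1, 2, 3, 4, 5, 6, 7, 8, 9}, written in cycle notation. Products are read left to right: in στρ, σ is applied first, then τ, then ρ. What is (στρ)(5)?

3

Apply the permutations in order: σ(5) = 3, then τ(3) = 1, then ρ(1) = 3. So (στρ)(5) = 3.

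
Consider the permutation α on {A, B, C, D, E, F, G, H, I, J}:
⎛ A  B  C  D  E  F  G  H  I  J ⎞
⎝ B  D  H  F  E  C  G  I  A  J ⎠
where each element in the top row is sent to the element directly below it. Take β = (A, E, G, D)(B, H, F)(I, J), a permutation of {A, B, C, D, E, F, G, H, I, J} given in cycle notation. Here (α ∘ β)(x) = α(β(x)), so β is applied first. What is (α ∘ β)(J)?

First apply β: β(J) = I, then α(I) = A. Thus (α ∘ β)(J) = A.

A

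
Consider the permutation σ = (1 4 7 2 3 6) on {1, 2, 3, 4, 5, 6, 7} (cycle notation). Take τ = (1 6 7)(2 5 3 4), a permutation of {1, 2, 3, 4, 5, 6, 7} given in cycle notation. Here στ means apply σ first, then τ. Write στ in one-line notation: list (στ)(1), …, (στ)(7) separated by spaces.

(στ)(x) = τ(σ(x)). Computing each image: τ(σ(1)) = τ(4) = 2, τ(σ(2)) = τ(3) = 4, τ(σ(3)) = τ(6) = 7, τ(σ(4)) = τ(7) = 1, τ(σ(5)) = τ(5) = 3, τ(σ(6)) = τ(1) = 6, τ(σ(7)) = τ(2) = 5.
Hence στ = [2 4 7 1 3 6 5].

2 4 7 1 3 6 5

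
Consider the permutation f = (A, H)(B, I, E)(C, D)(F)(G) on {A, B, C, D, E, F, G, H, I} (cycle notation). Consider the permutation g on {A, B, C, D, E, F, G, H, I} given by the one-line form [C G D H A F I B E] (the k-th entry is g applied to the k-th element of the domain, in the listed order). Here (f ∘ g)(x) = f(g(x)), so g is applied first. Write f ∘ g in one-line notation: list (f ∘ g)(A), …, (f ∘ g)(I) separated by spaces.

For each element, apply g then f: A → C → D; B → G → G; C → D → C; D → H → A; E → A → H; F → F → F; G → I → E; H → B → I; I → E → B.
Collecting the images, f ∘ g = [D G C A H F E I B].

D G C A H F E I B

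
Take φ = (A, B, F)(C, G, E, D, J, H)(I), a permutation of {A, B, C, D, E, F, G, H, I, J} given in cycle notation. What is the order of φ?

The cycle type of φ is (6, 3, 1).
The order is lcm(6, 3) = 6.

6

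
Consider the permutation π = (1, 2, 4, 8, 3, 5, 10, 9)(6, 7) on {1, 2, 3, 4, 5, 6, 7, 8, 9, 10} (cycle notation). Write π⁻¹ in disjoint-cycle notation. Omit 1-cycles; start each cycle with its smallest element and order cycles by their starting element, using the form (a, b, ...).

(1, 9, 10, 5, 3, 8, 4, 2)(6, 7)

The inverse reverses each cycle.
After reversing and putting each cycle's least element first, π⁻¹ = (1, 9, 10, 5, 3, 8, 4, 2)(6, 7).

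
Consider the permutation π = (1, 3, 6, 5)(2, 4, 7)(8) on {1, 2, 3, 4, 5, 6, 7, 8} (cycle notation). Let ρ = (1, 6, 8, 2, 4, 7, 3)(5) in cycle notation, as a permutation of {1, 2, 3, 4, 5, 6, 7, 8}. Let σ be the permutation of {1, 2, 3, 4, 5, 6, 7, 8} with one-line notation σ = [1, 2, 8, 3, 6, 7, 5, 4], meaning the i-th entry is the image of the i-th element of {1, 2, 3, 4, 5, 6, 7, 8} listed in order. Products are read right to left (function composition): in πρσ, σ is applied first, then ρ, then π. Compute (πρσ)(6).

Apply the permutations in order: σ(6) = 7, then ρ(7) = 3, then π(3) = 6. So (πρσ)(6) = 6.

6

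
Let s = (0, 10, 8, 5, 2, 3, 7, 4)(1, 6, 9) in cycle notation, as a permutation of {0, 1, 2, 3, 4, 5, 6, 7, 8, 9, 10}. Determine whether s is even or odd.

The cycle lengths are 8, 3.
A cycle is odd iff its length is even; s has 1 even-length cycle, so sgn(s) = (−1)^1 and s is odd.

odd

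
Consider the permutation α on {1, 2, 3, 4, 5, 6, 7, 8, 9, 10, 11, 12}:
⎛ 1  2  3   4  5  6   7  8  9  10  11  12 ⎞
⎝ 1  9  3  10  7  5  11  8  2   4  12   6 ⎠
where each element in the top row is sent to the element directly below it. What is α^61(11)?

12

Tracing 11 → 12 → … returns to 11 after 5 steps, so 11 lies in a 5-cycle (5 7 11 12 6).
Powers repeat with period 5 on this cycle, and 61 mod 5 = 1, so α^61(11) = α^1(11).
Stepping 1 place around the cycle: 11 → 12.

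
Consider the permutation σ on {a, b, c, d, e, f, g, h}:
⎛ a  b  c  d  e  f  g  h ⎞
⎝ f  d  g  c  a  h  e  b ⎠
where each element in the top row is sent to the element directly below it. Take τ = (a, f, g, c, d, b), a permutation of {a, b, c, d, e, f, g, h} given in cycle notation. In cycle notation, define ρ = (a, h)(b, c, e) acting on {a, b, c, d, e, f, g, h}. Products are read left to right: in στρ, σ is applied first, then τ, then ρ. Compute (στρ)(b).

Apply the permutations in order: σ(b) = d, then τ(d) = b, then ρ(b) = c. So (στρ)(b) = c.

c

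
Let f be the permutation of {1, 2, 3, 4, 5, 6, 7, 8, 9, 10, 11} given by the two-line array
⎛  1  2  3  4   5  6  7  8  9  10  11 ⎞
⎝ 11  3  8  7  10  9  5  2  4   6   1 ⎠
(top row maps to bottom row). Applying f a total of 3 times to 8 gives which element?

8

Tracing 8 → 2 → … returns to 8 after 3 steps, so 8 lies in a 3-cycle (2, 3, 8).
Powers repeat with period 3 on this cycle, and 3 mod 3 = 0, so f^3(8) = f^0(8).
So f^3(8) = 8.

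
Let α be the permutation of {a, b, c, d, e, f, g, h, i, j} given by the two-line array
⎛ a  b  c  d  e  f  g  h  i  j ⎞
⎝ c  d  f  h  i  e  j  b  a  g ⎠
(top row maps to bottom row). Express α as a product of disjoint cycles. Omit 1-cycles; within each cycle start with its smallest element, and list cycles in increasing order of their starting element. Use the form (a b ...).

(a c f e i)(b d h)(g j)

Start at a and follow images: a → c → f → e → i → a, giving the cycle (a c f e i).
Continuing from each remaining unvisited element yields (a c f e i)(b d h)(g j).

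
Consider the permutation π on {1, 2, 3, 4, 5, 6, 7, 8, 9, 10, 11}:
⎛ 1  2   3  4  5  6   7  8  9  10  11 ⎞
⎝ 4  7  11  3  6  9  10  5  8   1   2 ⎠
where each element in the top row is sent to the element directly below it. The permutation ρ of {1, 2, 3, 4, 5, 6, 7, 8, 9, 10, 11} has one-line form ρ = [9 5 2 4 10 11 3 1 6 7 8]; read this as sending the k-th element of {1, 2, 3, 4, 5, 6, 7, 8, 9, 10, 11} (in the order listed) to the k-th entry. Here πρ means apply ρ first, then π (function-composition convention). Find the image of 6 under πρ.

2

(πρ)(6) = π(ρ(6)). ρ(6) = 11, then π(11) = 2. So (πρ)(6) = 2.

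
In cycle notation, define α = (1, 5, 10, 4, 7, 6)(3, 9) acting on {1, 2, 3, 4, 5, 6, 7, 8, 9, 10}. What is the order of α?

The disjoint cycles have lengths 6, 2, 1, 1.
The order is lcm(6, 2) = 6.

6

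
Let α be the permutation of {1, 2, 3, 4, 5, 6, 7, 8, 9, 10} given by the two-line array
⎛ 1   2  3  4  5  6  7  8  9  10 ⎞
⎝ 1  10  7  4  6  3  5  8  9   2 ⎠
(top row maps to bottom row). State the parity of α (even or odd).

In disjoint-cycle form the cycle lengths are 4, 2, 1, 1, 1, 1.
A cycle of length ℓ contributes ℓ−1 transpositions, so α is a product of 3 + 1 = 4 transpositions — even.

even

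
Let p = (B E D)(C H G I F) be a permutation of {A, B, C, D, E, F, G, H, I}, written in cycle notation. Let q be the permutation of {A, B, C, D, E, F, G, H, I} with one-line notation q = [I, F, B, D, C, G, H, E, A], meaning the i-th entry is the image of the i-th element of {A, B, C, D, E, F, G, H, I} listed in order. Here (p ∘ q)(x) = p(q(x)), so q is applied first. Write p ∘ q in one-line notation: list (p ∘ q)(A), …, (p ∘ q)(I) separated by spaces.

F C E B H I G D A

For each element, apply q then p: A → I → F; B → F → C; C → B → E; D → D → B; E → C → H; F → G → I; G → H → G; H → E → D; I → A → A.
Collecting the images, p ∘ q = [F C E B H I G D A].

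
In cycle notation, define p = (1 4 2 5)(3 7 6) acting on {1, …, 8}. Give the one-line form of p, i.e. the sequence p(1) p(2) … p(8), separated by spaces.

Reading each image from the cycles: 1↦4, 2↦5, 3↦7, 4↦2, 5↦1, 6↦3, 7↦6, 8↦8.
So the one-line form is 4 5 7 2 1 3 6 8.

4 5 7 2 1 3 6 8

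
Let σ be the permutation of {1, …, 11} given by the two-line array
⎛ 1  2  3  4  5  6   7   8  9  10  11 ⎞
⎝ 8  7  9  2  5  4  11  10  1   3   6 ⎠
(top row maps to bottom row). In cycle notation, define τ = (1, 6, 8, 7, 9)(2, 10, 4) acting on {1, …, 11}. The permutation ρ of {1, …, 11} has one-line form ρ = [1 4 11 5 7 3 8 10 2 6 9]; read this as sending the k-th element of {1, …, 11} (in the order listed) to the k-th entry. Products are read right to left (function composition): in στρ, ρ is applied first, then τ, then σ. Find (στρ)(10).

10

(στρ)(10) = σ(τ(ρ(10))). ρ(10) = 6, then τ(6) = 8, then σ(8) = 10, so the result is 10.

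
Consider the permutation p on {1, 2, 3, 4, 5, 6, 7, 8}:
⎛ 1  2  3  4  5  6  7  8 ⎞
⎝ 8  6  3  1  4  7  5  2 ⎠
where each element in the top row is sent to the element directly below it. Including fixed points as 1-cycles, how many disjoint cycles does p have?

2

The cycle decomposition is (1 8 2 6 7 5 4)(3), which has 2 cycles (counting 1-cycles).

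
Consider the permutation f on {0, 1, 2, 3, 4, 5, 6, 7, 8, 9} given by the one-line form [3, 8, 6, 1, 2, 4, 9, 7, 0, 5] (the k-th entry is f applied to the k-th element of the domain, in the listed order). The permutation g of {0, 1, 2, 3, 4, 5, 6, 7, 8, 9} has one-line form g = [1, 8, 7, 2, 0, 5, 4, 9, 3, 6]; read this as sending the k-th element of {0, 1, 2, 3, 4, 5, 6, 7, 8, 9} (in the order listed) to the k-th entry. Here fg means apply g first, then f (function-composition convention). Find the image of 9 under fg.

(fg)(9) = f(g(9)). g(9) = 6, then f(6) = 9. So (fg)(9) = 9.

9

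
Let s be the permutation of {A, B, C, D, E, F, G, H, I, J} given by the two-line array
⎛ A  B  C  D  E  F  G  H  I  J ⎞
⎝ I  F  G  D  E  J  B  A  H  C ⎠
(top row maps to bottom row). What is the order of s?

Writing s as disjoint cycles, the cycle lengths are 5, 3, 1, 1.
The order of s is the least common multiple of its cycle lengths: lcm(5, 3) = 15.

15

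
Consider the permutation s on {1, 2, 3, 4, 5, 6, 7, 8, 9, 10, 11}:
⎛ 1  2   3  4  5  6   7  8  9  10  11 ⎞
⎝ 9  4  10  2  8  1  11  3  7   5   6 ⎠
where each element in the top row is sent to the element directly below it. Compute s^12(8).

8

Tracing 8 → 3 → … returns to 8 after 4 steps, so 8 lies in a 4-cycle (3 10 5 8).
On a 4-cycle, s^4 is the identity, so s^12 = s^0 there (12 ≡ 0 mod 4).
So s^12(8) = 8.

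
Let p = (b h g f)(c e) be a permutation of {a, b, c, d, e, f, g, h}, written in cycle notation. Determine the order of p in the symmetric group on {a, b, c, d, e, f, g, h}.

The cycle type of p is (4, 2, 1, 1).
Since disjoint cycles commute, ord(p) = lcm(4, 2) = 4.

4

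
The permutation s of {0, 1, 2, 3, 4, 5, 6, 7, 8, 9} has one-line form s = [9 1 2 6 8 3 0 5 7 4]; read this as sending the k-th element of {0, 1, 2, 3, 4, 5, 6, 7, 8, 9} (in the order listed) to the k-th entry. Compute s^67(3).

9

Tracing 3 → 6 → … returns to 3 after 8 steps, so 3 lies in an 8-cycle (0, 9, 4, 8, 7, 5, 3, 6).
On an 8-cycle, s^8 is the identity, so s^67 = s^3 there (67 ≡ 3 mod 8).
Advancing 3 steps from 3: 3 → 6 → 0 → 9.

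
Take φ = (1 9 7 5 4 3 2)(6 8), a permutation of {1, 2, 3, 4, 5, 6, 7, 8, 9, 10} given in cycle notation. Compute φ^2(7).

7 lies in the 7-cycle (1 9 7 5 4 3 2).
Advancing 2 steps from 7: 7 → 5 → 4.

4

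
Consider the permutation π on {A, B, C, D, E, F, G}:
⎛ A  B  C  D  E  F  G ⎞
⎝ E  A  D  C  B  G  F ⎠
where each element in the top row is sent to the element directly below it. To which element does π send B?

A

The entry below B in the array is A, so π(B) = A.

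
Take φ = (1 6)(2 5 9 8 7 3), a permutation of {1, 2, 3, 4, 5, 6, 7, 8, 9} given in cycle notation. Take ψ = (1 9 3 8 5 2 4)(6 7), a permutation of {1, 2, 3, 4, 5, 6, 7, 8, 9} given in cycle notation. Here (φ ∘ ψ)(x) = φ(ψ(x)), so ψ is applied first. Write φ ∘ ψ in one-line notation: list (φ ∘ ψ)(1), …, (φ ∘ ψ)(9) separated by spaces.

(φ ∘ ψ)(x) = φ(ψ(x)). Computing each image: φ(ψ(1)) = φ(9) = 8, φ(ψ(2)) = φ(4) = 4, φ(ψ(3)) = φ(8) = 7, φ(ψ(4)) = φ(1) = 6, φ(ψ(5)) = φ(2) = 5, φ(ψ(6)) = φ(7) = 3, φ(ψ(7)) = φ(6) = 1, φ(ψ(8)) = φ(5) = 9, φ(ψ(9)) = φ(3) = 2.
Hence φ ∘ ψ = [8 4 7 6 5 3 1 9 2].

8 4 7 6 5 3 1 9 2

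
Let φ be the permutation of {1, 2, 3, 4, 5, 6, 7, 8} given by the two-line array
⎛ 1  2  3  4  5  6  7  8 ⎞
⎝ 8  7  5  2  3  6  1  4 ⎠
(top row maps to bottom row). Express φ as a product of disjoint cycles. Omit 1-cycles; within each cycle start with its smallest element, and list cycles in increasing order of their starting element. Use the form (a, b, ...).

Iterating φ from 1 gives 1 → 8 → 4 → 2 → 7 → 1; that is the 5-cycle (1, 8, 4, 2, 7).
Continuing from each remaining unvisited element yields (1, 8, 4, 2, 7)(3, 5).

(1, 8, 4, 2, 7)(3, 5)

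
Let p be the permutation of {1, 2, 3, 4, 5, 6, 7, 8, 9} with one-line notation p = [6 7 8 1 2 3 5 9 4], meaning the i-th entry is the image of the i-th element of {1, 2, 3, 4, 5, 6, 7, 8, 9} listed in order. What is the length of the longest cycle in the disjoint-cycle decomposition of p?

6

Decomposing into disjoint cycles gives (1 6 3 8 9 4)(2 7 5); the longest has length 6.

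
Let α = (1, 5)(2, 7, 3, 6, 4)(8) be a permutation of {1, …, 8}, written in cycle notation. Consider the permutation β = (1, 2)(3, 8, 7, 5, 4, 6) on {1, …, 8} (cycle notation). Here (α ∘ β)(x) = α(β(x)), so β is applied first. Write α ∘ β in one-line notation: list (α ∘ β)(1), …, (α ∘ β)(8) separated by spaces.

7 5 8 4 2 6 1 3

For each element, apply β then α: 1 → 2 → 7; 2 → 1 → 5; 3 → 8 → 8; 4 → 6 → 4; 5 → 4 → 2; 6 → 3 → 6; 7 → 5 → 1; 8 → 7 → 3.
Collecting the images, α ∘ β = [7 5 8 4 2 6 1 3].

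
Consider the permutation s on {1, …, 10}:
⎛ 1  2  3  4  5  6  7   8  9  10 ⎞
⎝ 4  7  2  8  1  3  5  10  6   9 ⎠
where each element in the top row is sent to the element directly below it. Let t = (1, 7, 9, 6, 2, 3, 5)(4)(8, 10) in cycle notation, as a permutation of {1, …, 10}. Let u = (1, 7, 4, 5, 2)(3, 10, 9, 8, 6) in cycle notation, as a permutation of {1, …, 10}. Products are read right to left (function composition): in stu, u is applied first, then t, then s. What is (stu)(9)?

Chase 9: u(9) = 8; t(8) = 10; s(10) = 9. Hence (stu)(9) = 9.

9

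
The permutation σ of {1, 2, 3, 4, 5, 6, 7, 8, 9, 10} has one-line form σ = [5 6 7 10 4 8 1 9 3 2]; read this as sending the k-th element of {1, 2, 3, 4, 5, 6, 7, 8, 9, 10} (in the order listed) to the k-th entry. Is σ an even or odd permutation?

In disjoint-cycle form the cycle lengths are 10.
A cycle of length ℓ contributes ℓ−1 transpositions, so σ is a product of 9 transpositions — odd.

odd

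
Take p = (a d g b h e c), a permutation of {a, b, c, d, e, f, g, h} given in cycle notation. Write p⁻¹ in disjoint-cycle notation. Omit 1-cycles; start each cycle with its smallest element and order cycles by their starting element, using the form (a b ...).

(a c e h b g d)

If p sends a → b within a cycle, p⁻¹ sends b → a; equivalently, reverse each cycle.
After reversing and putting each cycle's least element first, p⁻¹ = (a c e h b g d).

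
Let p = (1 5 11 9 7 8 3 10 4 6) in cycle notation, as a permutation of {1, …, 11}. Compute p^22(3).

3 lies in the 10-cycle (1 5 11 9 7 8 3 10 4 6).
On a 10-cycle, p^10 is the identity, so p^22 = p^2 there (22 ≡ 2 mod 10).
Advancing 2 steps from 3: 3 → 10 → 4.

4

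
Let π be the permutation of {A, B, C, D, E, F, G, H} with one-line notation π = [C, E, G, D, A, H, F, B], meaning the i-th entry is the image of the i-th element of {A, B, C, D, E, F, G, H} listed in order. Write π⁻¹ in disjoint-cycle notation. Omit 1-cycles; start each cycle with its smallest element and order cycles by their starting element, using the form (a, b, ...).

(A, E, B, H, F, G, C)

First write π in disjoint cycles: (A, C, G, F, H, B, E).
The inverse reverses every cycle; in canonical form, π⁻¹ = (A, E, B, H, F, G, C).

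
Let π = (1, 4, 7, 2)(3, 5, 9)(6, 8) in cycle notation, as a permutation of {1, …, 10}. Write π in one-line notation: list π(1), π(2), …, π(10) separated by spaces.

4 1 5 7 9 8 2 6 3 10

Image by image: 1→4, 2→1, 3→5, 4→7, 5→9, 6→8, 7→2, 8→6, 9→3, 10→10.
Listing these in domain order gives 4 1 5 7 9 8 2 6 3 10.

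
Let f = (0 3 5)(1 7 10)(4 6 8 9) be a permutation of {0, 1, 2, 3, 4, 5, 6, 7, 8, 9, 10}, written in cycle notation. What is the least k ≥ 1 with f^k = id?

The disjoint cycles have lengths 4, 3, 3, 1.
Since disjoint cycles commute, ord(f) = lcm(4, 3, 3) = 12.

12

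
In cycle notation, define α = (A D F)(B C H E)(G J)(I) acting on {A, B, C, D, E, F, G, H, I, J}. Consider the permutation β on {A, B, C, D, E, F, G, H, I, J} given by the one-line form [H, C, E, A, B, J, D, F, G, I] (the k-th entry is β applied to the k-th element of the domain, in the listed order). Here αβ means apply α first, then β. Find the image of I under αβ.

G

First apply α: α(I) = I, then β(I) = G. Thus (αβ)(I) = G.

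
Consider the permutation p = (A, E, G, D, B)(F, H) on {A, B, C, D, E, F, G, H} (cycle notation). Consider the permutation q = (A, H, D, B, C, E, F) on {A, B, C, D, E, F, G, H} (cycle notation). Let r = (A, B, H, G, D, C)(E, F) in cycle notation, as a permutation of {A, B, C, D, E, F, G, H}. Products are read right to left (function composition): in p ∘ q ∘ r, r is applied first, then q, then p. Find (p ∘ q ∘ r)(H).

(p ∘ q ∘ r)(H) = p(q(r(H))). r(H) = G, then q(G) = G, then p(G) = D, so the result is D.

D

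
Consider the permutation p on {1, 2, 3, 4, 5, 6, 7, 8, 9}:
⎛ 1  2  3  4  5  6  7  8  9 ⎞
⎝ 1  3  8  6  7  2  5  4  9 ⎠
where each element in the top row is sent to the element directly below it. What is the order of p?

10

The disjoint-cycle form of p has cycle lengths 5, 2, 1, 1.
The order of p is the least common multiple of its cycle lengths: lcm(5, 2) = 10.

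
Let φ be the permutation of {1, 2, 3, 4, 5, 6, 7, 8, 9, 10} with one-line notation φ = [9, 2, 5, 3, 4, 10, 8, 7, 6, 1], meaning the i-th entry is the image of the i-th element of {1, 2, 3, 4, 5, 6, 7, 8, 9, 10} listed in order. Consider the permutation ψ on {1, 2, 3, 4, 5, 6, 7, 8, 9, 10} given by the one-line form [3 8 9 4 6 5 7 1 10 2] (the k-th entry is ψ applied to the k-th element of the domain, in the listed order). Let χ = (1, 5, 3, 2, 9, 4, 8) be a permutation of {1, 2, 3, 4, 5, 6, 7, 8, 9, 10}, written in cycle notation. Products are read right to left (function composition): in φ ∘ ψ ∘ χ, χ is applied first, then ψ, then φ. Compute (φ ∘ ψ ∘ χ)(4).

Apply the permutations in order: χ(4) = 8, then ψ(8) = 1, then φ(1) = 9. So (φ ∘ ψ ∘ χ)(4) = 9.

9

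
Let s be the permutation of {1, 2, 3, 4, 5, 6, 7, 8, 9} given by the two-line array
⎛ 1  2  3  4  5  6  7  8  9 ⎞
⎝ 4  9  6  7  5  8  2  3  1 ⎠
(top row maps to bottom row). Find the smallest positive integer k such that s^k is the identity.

Decomposing into disjoint cycles gives cycle lengths 5, 3, 1.
Since disjoint cycles commute, ord(s) = lcm(5, 3) = 15.

15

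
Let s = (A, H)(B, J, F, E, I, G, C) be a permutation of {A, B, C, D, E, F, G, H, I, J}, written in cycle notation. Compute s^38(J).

I

J lies in the 7-cycle (B, J, F, E, I, G, C).
Since the cycle has length 7, s^38 acts on it the same as s^3 (38 mod 7 = 3).
Stepping 3 places around the cycle: J → F → E → I.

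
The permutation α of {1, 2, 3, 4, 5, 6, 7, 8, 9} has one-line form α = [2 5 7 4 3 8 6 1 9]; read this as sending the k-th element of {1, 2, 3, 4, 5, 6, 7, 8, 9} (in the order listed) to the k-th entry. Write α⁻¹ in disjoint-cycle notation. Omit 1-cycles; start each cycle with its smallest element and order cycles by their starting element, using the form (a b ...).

First write α in disjoint cycles: (1 2 5 3 7 6 8).
Reversing each cycle (and rotating so the smallest element leads) gives α⁻¹ = (1 8 6 7 3 5 2).

(1 8 6 7 3 5 2)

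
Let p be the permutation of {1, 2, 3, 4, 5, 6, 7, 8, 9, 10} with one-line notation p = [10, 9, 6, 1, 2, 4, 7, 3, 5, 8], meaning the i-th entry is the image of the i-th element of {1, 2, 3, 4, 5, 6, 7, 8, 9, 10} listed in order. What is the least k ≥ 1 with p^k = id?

6

The disjoint-cycle form of p has cycle lengths 6, 3, 1.
The order is lcm(6, 3) = 6.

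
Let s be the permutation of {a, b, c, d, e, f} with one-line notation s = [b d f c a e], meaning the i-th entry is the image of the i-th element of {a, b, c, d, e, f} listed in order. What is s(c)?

c is element number 3 of the domain, and entry number 3 of the one-line form is f, so s(c) = f.

f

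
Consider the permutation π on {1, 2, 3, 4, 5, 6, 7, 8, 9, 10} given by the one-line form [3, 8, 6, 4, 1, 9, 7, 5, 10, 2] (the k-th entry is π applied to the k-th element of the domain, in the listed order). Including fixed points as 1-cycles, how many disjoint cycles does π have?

The cycle decomposition is (1 3 6 9 10 2 8 5)(4)(7), which has 3 cycles (counting 1-cycles).

3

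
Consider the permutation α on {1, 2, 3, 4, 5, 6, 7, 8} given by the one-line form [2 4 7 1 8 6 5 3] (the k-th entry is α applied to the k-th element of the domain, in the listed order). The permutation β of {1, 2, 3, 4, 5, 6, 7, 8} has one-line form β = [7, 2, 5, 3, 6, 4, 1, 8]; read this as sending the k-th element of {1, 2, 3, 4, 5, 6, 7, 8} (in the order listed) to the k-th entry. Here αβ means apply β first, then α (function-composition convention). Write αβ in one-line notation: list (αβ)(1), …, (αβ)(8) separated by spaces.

Chase each element through β then α: 1 → 7 → 5; 2 → 2 → 4; 3 → 5 → 8; 4 → 3 → 7; 5 → 6 → 6; 6 → 4 → 1; 7 → 1 → 2; 8 → 8 → 3.
So αβ in one-line form is 5 4 8 7 6 1 2 3.

5 4 8 7 6 1 2 3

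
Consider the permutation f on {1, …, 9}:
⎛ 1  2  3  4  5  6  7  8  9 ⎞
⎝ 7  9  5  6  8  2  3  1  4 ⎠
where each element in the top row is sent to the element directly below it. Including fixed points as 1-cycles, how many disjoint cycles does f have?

2

The cycle decomposition is (1, 7, 3, 5, 8)(2, 9, 4, 6), which has 2 cycles (counting 1-cycles).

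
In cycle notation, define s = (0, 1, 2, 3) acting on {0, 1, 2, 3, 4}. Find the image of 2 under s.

Within (0, 1, 2, 3), 2 ↦ 3.

3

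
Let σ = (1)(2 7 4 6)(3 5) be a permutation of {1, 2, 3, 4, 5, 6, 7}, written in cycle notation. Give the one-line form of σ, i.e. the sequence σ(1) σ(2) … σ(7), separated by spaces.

1 7 5 6 3 2 4

Reading each image from the cycles: 1↦1, 2↦7, 3↦5, 4↦6, 5↦3, 6↦2, 7↦4.
Listing these in domain order gives 1 7 5 6 3 2 4.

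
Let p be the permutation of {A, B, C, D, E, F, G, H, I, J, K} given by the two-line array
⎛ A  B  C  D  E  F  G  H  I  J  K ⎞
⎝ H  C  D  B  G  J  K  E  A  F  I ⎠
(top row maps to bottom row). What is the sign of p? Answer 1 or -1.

In disjoint-cycle form the cycle lengths are 6, 3, 2.
A cycle is odd iff its length is even; p has 2 even-length cycles, so sgn(p) = (−1)^2 and p is even.

1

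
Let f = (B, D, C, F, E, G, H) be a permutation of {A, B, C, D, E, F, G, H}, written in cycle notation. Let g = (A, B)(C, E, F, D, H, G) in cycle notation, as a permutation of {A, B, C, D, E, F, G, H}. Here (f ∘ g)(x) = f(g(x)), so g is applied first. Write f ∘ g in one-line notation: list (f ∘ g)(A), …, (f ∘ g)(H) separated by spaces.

D A G B E C F H

(f ∘ g)(x) = f(g(x)). Computing each image: f(g(A)) = f(B) = D, f(g(B)) = f(A) = A, f(g(C)) = f(E) = G, f(g(D)) = f(H) = B, f(g(E)) = f(F) = E, f(g(F)) = f(D) = C, f(g(G)) = f(C) = F, f(g(H)) = f(G) = H.
Hence f ∘ g = [D A G B E C F H].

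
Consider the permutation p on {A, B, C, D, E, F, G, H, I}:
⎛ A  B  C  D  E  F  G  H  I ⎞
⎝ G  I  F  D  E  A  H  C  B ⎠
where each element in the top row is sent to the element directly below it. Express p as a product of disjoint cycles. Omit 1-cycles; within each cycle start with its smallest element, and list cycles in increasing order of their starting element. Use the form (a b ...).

(A G H C F)(B I)

Iterating p from A gives A → G → H → C → F → A; that is the 5-cycle (A G H C F).
Continuing from each remaining unvisited element yields (A G H C F)(B I).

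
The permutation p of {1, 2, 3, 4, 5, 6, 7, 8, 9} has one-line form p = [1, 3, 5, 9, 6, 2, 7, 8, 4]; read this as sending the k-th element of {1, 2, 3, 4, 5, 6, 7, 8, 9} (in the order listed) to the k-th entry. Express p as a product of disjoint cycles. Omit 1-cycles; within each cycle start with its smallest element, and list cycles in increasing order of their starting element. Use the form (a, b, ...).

From 2: 2 → 3 → 5 → 6 → 2, closing the cycle (2, 3, 5, 6).
Repeating from the next unused element and collecting all non-trivial cycles gives (2, 3, 5, 6)(4, 9).

(2, 3, 5, 6)(4, 9)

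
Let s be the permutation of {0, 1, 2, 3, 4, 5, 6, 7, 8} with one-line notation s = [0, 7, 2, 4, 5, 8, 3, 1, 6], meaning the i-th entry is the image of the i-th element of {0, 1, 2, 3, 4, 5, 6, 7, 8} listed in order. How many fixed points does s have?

2

The fixed points (elements with s(x) = x) are {0, 2}, so there are 2.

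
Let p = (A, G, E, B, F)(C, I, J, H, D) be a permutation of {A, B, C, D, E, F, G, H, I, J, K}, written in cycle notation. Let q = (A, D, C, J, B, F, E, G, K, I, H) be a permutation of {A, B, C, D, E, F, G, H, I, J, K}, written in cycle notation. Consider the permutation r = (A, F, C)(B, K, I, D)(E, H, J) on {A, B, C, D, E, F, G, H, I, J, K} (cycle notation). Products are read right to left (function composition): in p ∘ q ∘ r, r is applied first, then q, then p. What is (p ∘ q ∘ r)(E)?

G

Apply the permutations in order: r(E) = H, then q(H) = A, then p(A) = G. So (p ∘ q ∘ r)(E) = G.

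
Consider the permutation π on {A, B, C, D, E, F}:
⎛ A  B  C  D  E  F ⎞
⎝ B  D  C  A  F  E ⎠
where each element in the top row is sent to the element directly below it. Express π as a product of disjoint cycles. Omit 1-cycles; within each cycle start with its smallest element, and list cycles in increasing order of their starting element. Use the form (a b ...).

(A B D)(E F)

Start at A and follow images: A → B → D → A, giving the cycle (A B D).
Continuing from each remaining unvisited element yields (A B D)(E F).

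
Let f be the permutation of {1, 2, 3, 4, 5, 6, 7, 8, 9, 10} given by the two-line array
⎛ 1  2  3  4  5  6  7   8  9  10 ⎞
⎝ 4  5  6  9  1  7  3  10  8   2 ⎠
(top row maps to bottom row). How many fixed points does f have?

No element satisfies f(x) = x, so there are 0 fixed points.

0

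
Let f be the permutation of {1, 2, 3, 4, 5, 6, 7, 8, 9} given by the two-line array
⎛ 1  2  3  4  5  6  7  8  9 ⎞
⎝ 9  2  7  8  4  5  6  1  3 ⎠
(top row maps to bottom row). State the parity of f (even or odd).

In disjoint-cycle form the cycle lengths are 8, 1.
A cycle of length ℓ contributes ℓ−1 transpositions, so f is a product of 7 transpositions — odd.

odd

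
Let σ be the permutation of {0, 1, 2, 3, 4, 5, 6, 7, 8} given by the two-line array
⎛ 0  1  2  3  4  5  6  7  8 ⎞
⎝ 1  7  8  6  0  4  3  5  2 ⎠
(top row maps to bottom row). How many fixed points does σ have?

No element satisfies σ(x) = x, so there are 0 fixed points.

0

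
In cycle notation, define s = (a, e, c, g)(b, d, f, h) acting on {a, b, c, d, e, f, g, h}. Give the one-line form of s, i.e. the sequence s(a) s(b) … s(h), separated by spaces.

Image by image: a↦e, b↦d, c↦g, d↦f, e↦c, f↦h, g↦a, h↦b.
Listing these in domain order gives e d g f c h a b.

e d g f c h a b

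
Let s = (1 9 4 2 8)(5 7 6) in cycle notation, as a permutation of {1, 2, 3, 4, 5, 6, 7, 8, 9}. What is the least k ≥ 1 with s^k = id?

15

The disjoint cycles have lengths 5, 3, 1.
The order of s is the least common multiple of its cycle lengths: lcm(5, 3) = 15.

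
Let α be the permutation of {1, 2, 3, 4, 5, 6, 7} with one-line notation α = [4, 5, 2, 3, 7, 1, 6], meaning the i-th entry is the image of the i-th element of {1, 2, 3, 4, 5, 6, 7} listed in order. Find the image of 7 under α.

7 is element number 7 of the domain, and entry number 7 of the one-line form is 6, so α(7) = 6.

6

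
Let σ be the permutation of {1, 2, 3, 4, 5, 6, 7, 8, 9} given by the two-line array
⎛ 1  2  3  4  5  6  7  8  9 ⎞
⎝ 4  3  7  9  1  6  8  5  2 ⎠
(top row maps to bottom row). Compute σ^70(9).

Tracing 9 → 2 → … returns to 9 after 8 steps, so 9 lies in an 8-cycle (1, 4, 9, 2, 3, 7, 8, 5).
On an 8-cycle, σ^8 is the identity, so σ^70 = σ^6 there (70 ≡ 6 mod 8).
Advancing 6 steps from 9: 9 → 2 → 3 → 7 → 8 → 5 → 1.

1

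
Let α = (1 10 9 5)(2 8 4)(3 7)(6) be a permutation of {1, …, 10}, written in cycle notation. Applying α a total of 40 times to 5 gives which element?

5

5 lies in the 4-cycle (1 10 9 5).
Powers repeat with period 4 on this cycle, and 40 mod 4 = 0, so α^40(5) = α^0(5).
So α^40(5) = 5.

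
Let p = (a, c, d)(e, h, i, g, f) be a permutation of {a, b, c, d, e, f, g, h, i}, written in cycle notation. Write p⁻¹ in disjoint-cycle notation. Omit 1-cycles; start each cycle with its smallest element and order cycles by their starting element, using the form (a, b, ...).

Inverting a permutation written in cycle notation just reverses the order within every cycle.
Reversing each cycle of p and rotating so the smallest element leads gives (a, d, c)(e, f, g, i, h).

(a, d, c)(e, f, g, i, h)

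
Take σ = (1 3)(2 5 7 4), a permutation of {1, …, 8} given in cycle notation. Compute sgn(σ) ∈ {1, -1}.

The cycle lengths are 4, 2, 1, 1.
A cycle is odd iff its length is even; σ has 2 even-length cycles, so sgn(σ) = (−1)^2 and σ is even.

1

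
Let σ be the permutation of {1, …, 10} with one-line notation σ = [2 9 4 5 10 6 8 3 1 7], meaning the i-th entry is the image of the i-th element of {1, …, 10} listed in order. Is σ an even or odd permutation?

In disjoint-cycle form the cycle lengths are 6, 3, 1.
A cycle is odd iff its length is even; σ has 1 even-length cycle, so sgn(σ) = (−1)^1 and σ is odd.

odd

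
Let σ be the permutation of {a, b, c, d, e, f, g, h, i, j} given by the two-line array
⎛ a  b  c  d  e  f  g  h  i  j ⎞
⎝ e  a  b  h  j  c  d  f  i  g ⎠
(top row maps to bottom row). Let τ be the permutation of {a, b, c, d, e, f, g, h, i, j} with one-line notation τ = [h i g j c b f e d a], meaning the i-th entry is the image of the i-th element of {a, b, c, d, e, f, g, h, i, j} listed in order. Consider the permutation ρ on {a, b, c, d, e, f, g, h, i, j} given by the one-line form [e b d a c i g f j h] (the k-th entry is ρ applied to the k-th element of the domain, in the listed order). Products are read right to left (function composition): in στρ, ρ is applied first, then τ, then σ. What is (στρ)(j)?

j

Chase j: ρ(j) = h; τ(h) = e; σ(e) = j. Hence (στρ)(j) = j.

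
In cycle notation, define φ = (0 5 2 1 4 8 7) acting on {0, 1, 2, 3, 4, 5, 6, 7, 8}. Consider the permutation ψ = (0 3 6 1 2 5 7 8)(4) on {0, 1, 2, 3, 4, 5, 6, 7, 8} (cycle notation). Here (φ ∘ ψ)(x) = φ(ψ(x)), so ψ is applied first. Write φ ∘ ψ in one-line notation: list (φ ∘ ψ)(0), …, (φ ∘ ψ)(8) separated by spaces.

(φ ∘ ψ)(x) = φ(ψ(x)). Computing each image: φ(ψ(0)) = φ(3) = 3, φ(ψ(1)) = φ(2) = 1, φ(ψ(2)) = φ(5) = 2, φ(ψ(3)) = φ(6) = 6, φ(ψ(4)) = φ(4) = 8, φ(ψ(5)) = φ(7) = 0, φ(ψ(6)) = φ(1) = 4, φ(ψ(7)) = φ(8) = 7, φ(ψ(8)) = φ(0) = 5.
Hence φ ∘ ψ = [3 1 2 6 8 0 4 7 5].

3 1 2 6 8 0 4 7 5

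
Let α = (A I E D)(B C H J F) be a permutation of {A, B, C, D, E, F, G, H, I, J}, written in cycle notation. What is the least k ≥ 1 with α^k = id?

20

The cycle type of α is (5, 4, 1).
The order of α is the least common multiple of its cycle lengths: lcm(5, 4) = 20.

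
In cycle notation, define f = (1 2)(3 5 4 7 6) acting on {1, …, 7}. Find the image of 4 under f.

4 appears in (3 5 4 7 6); the next entry (wrapping around) is 7.

7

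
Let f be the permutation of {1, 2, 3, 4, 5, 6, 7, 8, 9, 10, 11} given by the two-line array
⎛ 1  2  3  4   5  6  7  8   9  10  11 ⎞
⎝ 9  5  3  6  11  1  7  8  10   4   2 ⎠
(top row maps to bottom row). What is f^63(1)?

Tracing 1 → 9 → … returns to 1 after 5 steps, so 1 lies in a 5-cycle (1, 9, 10, 4, 6).
On a 5-cycle, f^5 is the identity, so f^63 = f^3 there (63 ≡ 3 mod 5).
Stepping 3 places around the cycle: 1 → 9 → 10 → 4.

4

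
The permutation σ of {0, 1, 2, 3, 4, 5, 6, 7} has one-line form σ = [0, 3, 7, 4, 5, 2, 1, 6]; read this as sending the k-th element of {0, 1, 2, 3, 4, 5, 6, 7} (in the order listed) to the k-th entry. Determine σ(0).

0 is element number 1 of the domain, and entry number 1 of the one-line form is 0, so σ(0) = 0.

0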